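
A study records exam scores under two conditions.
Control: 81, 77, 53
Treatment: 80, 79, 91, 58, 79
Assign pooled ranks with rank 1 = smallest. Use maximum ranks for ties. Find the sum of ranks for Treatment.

Sorted (ascending): 53, 58, 77, 79, 79, 80, 81, 91
The 2 values of 79 occupy positions 4–5 → each gets rank 5.
Treatment values → pooled ranks: 80→6, 79→5, 91→8, 58→2, 79→5
Rank sum = 6 + 5 + 8 + 2 + 5 = 26

26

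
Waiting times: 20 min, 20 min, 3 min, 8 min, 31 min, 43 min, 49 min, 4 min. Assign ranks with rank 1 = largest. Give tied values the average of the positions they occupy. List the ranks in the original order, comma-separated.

Sorted (descending): 49, 43, 31, 20, 20, 8, 4, 3
The 2 values of 20 occupy positions 4–5 → average rank (4+5)/2 = 4.5.

4.5, 4.5, 8, 6, 3, 2, 1, 7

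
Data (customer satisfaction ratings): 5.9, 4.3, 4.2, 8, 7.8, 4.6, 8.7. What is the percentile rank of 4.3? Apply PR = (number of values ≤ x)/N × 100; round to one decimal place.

N = 7.
Strictly below 4.3: 1. Equal to 4.3: 1.
PR = 2/7 × 100 = 28.6

28.6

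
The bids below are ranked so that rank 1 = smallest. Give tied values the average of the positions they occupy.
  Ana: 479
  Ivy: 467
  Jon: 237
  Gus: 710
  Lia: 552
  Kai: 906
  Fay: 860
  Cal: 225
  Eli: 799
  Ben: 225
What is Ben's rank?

1.5

Sorted (ascending): 225, 225, 237, 467, 479, 552, 710, 799, 860, 906
The 2 values of 225 occupy positions 1–2 → average rank (1+2)/2 = 1.5.
Ben has value 225 → rank 1.5.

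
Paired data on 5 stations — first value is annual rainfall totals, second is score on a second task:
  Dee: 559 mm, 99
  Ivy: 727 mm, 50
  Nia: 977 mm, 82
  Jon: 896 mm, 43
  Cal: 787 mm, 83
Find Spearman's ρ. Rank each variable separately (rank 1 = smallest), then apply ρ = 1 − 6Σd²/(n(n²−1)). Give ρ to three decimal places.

Ranks of variable 1: 1, 2, 5, 4, 3
Ranks of variable 2: 5, 2, 3, 1, 4
d = r₁ − r₂: -4, 0, 2, 3, -1
d²: 16, 0, 4, 9, 1; Σd² = 30
ρ = 1 − 6·30/(5·24) = 1 − 180/120 = -0.500

-0.500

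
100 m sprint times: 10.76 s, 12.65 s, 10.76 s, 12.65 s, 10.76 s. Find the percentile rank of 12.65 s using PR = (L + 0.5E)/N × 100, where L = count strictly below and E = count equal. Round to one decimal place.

80.0

N = 5.
Strictly below 12.65: 3. Equal to 12.65: 2.
PR = (3 + 0.5·2)/5 × 100 = 80.0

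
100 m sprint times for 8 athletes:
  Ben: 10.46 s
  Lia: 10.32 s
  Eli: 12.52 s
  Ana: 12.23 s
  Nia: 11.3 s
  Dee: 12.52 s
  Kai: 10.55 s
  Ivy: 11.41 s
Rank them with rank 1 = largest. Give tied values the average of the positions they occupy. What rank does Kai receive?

Sorted (descending): 12.52, 12.52, 12.23, 11.41, 11.3, 10.55, 10.46, 10.32
The 2 values of 12.52 occupy positions 1–2 → average rank (1+2)/2 = 1.5.
Kai has value 10.55 s → rank 6.

6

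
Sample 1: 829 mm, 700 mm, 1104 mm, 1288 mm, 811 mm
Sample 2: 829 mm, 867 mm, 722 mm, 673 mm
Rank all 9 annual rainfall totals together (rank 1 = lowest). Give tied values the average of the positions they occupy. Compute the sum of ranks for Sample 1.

28.5

Sorted (ascending): 673, 700, 722, 811, 829, 829, 867, 1104, 1288
The 2 values of 829 occupy positions 5–6 → average rank (5+6)/2 = 5.5.
Sample 1 values → pooled ranks: 829→5.5, 700→2, 1104→8, 1288→9, 811→4
Rank sum = 5.5 + 2 + 8 + 9 + 4 = 28.5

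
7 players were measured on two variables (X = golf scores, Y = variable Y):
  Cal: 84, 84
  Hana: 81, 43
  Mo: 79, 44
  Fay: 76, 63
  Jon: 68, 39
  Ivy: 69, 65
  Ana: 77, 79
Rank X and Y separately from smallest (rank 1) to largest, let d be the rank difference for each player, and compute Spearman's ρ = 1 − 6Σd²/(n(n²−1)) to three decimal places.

Ranks of variable 1: 7, 6, 5, 3, 1, 2, 4
Ranks of variable 2: 7, 2, 3, 4, 1, 5, 6
d = r₁ − r₂: 0, 4, 2, -1, 0, -3, -2
d²: 0, 16, 4, 1, 0, 9, 4; Σd² = 34
ρ = 1 − 6·34/(7·48) = 1 − 204/336 = 0.393

0.393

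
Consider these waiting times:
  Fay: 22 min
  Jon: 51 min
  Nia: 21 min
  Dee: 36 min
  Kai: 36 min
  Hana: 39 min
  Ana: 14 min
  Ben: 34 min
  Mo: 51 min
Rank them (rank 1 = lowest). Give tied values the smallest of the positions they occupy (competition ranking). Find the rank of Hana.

7

Sorted (ascending): 14, 21, 22, 34, 36, 36, 39, 51, 51
The 2 values of 36 occupy positions 5–6 → each gets rank 5.
The 2 values of 51 occupy positions 8–9 → each gets rank 8.
Hana has value 39 min → rank 7.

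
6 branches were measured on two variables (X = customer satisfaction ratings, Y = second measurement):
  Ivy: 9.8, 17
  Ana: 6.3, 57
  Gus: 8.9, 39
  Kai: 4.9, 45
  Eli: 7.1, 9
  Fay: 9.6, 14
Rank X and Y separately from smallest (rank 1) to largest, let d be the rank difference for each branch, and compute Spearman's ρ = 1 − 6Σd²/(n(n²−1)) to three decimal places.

-0.543

Ranks of variable 1: 6, 2, 4, 1, 3, 5
Ranks of variable 2: 3, 6, 4, 5, 1, 2
d = r₁ − r₂: 3, -4, 0, -4, 2, 3
d²: 9, 16, 0, 16, 4, 9; Σd² = 54
ρ = 1 − 6·54/(6·35) = 1 − 324/210 = -0.543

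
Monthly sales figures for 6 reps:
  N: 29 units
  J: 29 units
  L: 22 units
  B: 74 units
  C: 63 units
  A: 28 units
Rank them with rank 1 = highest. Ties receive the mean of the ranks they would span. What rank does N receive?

Sorted (descending): 74, 63, 29, 29, 28, 22
The 2 values of 29 occupy positions 3–4 → average rank (3+4)/2 = 3.5.
N has value 29 units → rank 3.5.

3.5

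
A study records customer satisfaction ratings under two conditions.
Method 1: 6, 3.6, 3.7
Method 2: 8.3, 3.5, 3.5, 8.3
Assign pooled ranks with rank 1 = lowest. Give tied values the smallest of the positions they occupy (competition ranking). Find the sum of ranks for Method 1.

12

Sorted (ascending): 3.5, 3.5, 3.6, 3.7, 6, 8.3, 8.3
The 2 values of 3.5 occupy positions 1–2 → each gets rank 1.
The 2 values of 8.3 occupy positions 6–7 → each gets rank 6.
Method 1 values → pooled ranks: 6→5, 3.6→3, 3.7→4
Rank sum = 5 + 3 + 4 = 12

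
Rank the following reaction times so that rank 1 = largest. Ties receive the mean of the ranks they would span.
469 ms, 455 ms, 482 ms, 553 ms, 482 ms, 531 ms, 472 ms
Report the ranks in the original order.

6, 7, 3.5, 1, 3.5, 2, 5

Sorted (descending): 553, 531, 482, 482, 472, 469, 455
The 2 values of 482 occupy positions 3–4 → average rank (3+4)/2 = 3.5.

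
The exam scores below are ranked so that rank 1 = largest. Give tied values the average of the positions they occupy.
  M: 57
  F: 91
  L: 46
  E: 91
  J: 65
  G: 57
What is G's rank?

Sorted (descending): 91, 91, 65, 57, 57, 46
The 2 values of 91 occupy positions 1–2 → average rank (1+2)/2 = 1.5.
The 2 values of 57 occupy positions 4–5 → average rank (4+5)/2 = 4.5.
G has value 57 → rank 4.5.

4.5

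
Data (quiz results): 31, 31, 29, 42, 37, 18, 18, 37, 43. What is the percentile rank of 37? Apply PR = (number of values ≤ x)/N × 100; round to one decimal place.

N = 9.
Strictly below 37: 5. Equal to 37: 2.
PR = 7/9 × 100 = 77.8

77.8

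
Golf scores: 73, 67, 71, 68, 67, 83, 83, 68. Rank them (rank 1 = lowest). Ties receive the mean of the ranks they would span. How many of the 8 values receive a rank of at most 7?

6

Sorted (ascending): 67, 67, 68, 68, 71, 73, 83, 83
The 2 values of 67 occupy positions 1–2 → average rank (1+2)/2 = 1.5.
The 2 values of 68 occupy positions 3–4 → average rank (3+4)/2 = 3.5.
The 2 values of 83 occupy positions 7–8 → average rank (7+8)/2 = 7.5.
Ranks ≤ 7: {1.5, 1.5, 3.5, 3.5, 5, 6} → 6 values.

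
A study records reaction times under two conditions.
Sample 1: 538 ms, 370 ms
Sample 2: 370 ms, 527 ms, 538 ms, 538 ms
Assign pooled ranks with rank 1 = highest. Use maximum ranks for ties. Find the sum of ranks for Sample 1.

9

Sorted (descending): 538, 538, 538, 527, 370, 370
The 3 values of 538 occupy positions 1–3 → each gets rank 3.
The 2 values of 370 occupy positions 5–6 → each gets rank 6.
Sample 1 values → pooled ranks: 538→3, 370→6
Rank sum = 3 + 6 = 9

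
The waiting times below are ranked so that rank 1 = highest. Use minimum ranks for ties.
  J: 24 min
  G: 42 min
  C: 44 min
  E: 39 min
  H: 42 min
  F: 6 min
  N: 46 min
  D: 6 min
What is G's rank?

Sorted (descending): 46, 44, 42, 42, 39, 24, 6, 6
The 2 values of 42 occupy positions 3–4 → each gets rank 3.
The 2 values of 6 occupy positions 7–8 → each gets rank 7.
G has value 42 min → rank 3.

3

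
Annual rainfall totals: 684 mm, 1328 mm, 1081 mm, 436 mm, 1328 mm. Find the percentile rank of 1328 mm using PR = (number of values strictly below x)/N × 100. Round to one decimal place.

60.0

N = 5.
Strictly below 1328: 3. Equal to 1328: 2.
PR = 3/5 × 100 = 60.0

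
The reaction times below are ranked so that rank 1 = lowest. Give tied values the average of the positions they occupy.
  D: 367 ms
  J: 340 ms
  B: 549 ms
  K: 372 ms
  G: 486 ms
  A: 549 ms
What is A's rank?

5.5

Sorted (ascending): 340, 367, 372, 486, 549, 549
The 2 values of 549 occupy positions 5–6 → average rank (5+6)/2 = 5.5.
A has value 549 ms → rank 5.5.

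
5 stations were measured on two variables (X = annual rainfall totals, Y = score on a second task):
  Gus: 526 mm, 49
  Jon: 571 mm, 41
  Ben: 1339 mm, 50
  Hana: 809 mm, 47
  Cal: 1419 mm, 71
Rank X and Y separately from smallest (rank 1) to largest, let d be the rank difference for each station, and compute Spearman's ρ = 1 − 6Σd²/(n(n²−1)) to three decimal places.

0.700

Ranks of variable 1: 1, 2, 4, 3, 5
Ranks of variable 2: 3, 1, 4, 2, 5
d = r₁ − r₂: -2, 1, 0, 1, 0
d²: 4, 1, 0, 1, 0; Σd² = 6
ρ = 1 − 6·6/(5·24) = 1 − 36/120 = 0.700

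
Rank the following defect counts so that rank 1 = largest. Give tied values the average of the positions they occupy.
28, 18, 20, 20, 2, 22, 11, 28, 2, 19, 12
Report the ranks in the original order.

Sorted (descending): 28, 28, 22, 20, 20, 19, 18, 12, 11, 2, 2
The 2 values of 28 occupy positions 1–2 → average rank (1+2)/2 = 1.5.
The 2 values of 20 occupy positions 4–5 → average rank (4+5)/2 = 4.5.
The 2 values of 2 occupy positions 10–11 → average rank (10+11)/2 = 10.5.

1.5, 7, 4.5, 4.5, 10.5, 3, 9, 1.5, 10.5, 6, 8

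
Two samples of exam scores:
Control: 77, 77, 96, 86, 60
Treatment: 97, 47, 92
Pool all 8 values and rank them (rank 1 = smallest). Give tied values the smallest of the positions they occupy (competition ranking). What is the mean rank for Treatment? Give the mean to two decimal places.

5.00

Sorted (ascending): 47, 60, 77, 77, 86, 92, 96, 97
The 2 values of 77 occupy positions 3–4 → each gets rank 3.
Treatment values → pooled ranks: 97→8, 47→1, 92→6
Mean rank = (8 + 1 + 6) / 3 = 5.00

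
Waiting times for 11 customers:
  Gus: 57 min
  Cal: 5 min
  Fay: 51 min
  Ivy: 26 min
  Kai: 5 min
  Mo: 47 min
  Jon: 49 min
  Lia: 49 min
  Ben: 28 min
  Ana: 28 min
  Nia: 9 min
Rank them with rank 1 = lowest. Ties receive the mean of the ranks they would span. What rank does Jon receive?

8.5

Sorted (ascending): 5, 5, 9, 26, 28, 28, 47, 49, 49, 51, 57
The 2 values of 5 occupy positions 1–2 → average rank (1+2)/2 = 1.5.
The 2 values of 28 occupy positions 5–6 → average rank (5+6)/2 = 5.5.
The 2 values of 49 occupy positions 8–9 → average rank (8+9)/2 = 8.5.
Jon has value 49 min → rank 8.5.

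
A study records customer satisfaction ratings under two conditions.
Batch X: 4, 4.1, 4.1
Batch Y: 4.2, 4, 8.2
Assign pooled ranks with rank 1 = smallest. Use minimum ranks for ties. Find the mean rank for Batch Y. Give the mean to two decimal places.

Sorted (ascending): 4, 4, 4.1, 4.1, 4.2, 8.2
The 2 values of 4 occupy positions 1–2 → each gets rank 1.
The 2 values of 4.1 occupy positions 3–4 → each gets rank 3.
Batch Y values → pooled ranks: 4.2→5, 4→1, 8.2→6
Mean rank = (5 + 1 + 6) / 3 = 4.00

4.00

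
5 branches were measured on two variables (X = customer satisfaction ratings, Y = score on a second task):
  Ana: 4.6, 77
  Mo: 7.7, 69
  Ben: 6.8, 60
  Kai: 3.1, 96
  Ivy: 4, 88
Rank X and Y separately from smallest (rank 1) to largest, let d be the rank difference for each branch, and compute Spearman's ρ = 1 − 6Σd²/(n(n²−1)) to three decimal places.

Ranks of variable 1: 3, 5, 4, 1, 2
Ranks of variable 2: 3, 2, 1, 5, 4
d = r₁ − r₂: 0, 3, 3, -4, -2
d²: 0, 9, 9, 16, 4; Σd² = 38
ρ = 1 − 6·38/(5·24) = 1 − 228/120 = -0.900

-0.900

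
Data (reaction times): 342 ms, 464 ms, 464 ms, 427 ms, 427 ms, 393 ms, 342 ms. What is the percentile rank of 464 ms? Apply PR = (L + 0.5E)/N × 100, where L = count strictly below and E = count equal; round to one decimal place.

N = 7.
Strictly below 464: 5. Equal to 464: 2.
PR = (5 + 0.5·2)/7 × 100 = 85.7

85.7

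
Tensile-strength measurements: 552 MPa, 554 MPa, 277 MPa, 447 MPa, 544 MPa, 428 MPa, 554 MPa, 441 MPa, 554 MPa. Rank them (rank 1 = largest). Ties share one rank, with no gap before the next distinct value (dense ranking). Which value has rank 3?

Sorted (descending): 554, 554, 554, 552, 544, 447, 441, 428, 277
The 3 values of 554 share dense rank 1.
Remaining distinct values take the next consecutive integers.
Rank 3 → value 544.

544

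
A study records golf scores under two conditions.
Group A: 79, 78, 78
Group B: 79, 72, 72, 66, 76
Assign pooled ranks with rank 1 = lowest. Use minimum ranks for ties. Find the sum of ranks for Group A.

Sorted (ascending): 66, 72, 72, 76, 78, 78, 79, 79
The 2 values of 72 occupy positions 2–3 → each gets rank 2.
The 2 values of 78 occupy positions 5–6 → each gets rank 5.
The 2 values of 79 occupy positions 7–8 → each gets rank 7.
Group A values → pooled ranks: 79→7, 78→5, 78→5
Rank sum = 7 + 5 + 5 = 17

17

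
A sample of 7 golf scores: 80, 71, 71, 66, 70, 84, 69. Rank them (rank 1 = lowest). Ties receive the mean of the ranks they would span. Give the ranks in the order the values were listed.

Sorted (ascending): 66, 69, 70, 71, 71, 80, 84
The 2 values of 71 occupy positions 4–5 → average rank (4+5)/2 = 4.5.

6, 4.5, 4.5, 1, 3, 7, 2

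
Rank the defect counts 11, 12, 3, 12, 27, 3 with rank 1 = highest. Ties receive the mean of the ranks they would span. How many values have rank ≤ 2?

1

Sorted (descending): 27, 12, 12, 11, 3, 3
The 2 values of 12 occupy positions 2–3 → average rank (2+3)/2 = 2.5.
The 2 values of 3 occupy positions 5–6 → average rank (5+6)/2 = 5.5.
Ranks ≤ 2: {1} → 1 value.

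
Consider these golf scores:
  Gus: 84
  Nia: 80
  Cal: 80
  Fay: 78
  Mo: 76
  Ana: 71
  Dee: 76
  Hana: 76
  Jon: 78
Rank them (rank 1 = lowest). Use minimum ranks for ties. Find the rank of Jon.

Sorted (ascending): 71, 76, 76, 76, 78, 78, 80, 80, 84
The 3 values of 76 occupy positions 2–4 → each gets rank 2.
The 2 values of 78 occupy positions 5–6 → each gets rank 5.
The 2 values of 80 occupy positions 7–8 → each gets rank 7.
Jon has value 78 → rank 5.

5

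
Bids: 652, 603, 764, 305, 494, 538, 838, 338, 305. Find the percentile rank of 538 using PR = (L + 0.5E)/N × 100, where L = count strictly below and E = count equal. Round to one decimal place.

N = 9.
Strictly below 538: 4. Equal to 538: 1.
PR = (4 + 0.5·1)/9 × 100 = 50.0

50.0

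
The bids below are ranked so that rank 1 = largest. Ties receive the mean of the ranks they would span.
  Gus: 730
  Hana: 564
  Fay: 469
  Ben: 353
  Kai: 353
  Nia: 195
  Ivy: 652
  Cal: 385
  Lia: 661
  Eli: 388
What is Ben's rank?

Sorted (descending): 730, 661, 652, 564, 469, 388, 385, 353, 353, 195
The 2 values of 353 occupy positions 8–9 → average rank (8+9)/2 = 8.5.
Ben has value 353 → rank 8.5.

8.5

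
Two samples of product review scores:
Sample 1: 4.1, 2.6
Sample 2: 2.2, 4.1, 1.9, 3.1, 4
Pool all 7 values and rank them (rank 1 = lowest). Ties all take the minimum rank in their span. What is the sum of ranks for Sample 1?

Sorted (ascending): 1.9, 2.2, 2.6, 3.1, 4, 4.1, 4.1
The 2 values of 4.1 occupy positions 6–7 → each gets rank 6.
Sample 1 values → pooled ranks: 4.1→6, 2.6→3
Rank sum = 6 + 3 = 9

9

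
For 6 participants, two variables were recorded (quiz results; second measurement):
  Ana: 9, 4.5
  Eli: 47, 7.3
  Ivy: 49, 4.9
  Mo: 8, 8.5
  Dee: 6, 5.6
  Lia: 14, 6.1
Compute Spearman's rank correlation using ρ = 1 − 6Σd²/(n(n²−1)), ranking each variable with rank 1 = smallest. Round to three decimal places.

-0.143

Ranks of variable 1: 3, 5, 6, 2, 1, 4
Ranks of variable 2: 1, 5, 2, 6, 3, 4
d = r₁ − r₂: 2, 0, 4, -4, -2, 0
d²: 4, 0, 16, 16, 4, 0; Σd² = 40
ρ = 1 − 6·40/(6·35) = 1 − 240/210 = -0.143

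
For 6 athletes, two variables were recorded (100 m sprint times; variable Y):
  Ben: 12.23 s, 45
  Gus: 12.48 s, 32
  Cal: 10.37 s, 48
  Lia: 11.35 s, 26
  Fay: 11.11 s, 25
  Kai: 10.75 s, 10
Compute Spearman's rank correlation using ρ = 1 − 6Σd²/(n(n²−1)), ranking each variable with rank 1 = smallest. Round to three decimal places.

Ranks of variable 1: 5, 6, 1, 4, 3, 2
Ranks of variable 2: 5, 4, 6, 3, 2, 1
d = r₁ − r₂: 0, 2, -5, 1, 1, 1
d²: 0, 4, 25, 1, 1, 1; Σd² = 32
ρ = 1 − 6·32/(6·35) = 1 − 192/210 = 0.086

0.086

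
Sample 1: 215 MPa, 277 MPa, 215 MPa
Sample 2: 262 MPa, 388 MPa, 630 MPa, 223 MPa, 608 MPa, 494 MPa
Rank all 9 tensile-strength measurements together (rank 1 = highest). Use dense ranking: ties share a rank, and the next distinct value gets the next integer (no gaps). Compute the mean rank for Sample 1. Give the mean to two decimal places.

Sorted (descending): 630, 608, 494, 388, 277, 262, 223, 215, 215
The 2 values of 215 share dense rank 8.
Remaining distinct values take the next consecutive integers.
Sample 1 values → pooled ranks: 215→8, 277→5, 215→8
Mean rank = (8 + 5 + 8) / 3 = 7.00

7.00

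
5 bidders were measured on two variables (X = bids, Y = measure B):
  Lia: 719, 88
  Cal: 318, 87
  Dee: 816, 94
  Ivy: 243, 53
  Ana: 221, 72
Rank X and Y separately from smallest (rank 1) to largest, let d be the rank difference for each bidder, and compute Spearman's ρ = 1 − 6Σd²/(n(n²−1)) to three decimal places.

0.900

Ranks of variable 1: 4, 3, 5, 2, 1
Ranks of variable 2: 4, 3, 5, 1, 2
d = r₁ − r₂: 0, 0, 0, 1, -1
d²: 0, 0, 0, 1, 1; Σd² = 2
ρ = 1 − 6·2/(5·24) = 1 − 12/120 = 0.900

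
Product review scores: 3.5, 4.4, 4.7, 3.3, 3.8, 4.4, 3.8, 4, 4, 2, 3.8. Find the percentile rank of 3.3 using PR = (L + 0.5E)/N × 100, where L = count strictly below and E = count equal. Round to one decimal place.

13.6

N = 11.
Strictly below 3.3: 1. Equal to 3.3: 1.
PR = (1 + 0.5·1)/11 × 100 = 13.6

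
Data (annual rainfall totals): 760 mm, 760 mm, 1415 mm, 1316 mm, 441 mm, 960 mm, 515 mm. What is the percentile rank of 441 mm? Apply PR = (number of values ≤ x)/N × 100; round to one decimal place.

N = 7.
Strictly below 441: 0. Equal to 441: 1.
PR = 1/7 × 100 = 14.3

14.3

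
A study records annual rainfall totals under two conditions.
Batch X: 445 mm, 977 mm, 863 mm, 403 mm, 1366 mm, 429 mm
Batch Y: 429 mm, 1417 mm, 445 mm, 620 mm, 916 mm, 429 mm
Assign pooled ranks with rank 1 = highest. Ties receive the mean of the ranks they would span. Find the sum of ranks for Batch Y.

Sorted (descending): 1417, 1366, 977, 916, 863, 620, 445, 445, 429, 429, 429, 403
The 2 values of 445 occupy positions 7–8 → average rank (7+8)/2 = 7.5.
The 3 values of 429 occupy positions 9–11 → average rank 10.
Batch Y values → pooled ranks: 429→10, 1417→1, 445→7.5, 620→6, 916→4, 429→10
Rank sum = 10 + 1 + 7.5 + 6 + 4 + 10 = 38.5

38.5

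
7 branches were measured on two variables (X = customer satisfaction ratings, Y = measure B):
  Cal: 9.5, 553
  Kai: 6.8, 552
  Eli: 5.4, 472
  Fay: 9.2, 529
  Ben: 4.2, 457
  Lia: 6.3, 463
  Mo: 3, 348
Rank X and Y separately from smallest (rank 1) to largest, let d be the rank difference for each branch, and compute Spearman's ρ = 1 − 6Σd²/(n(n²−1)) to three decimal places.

Ranks of variable 1: 7, 5, 3, 6, 2, 4, 1
Ranks of variable 2: 7, 6, 4, 5, 2, 3, 1
d = r₁ − r₂: 0, -1, -1, 1, 0, 1, 0
d²: 0, 1, 1, 1, 0, 1, 0; Σd² = 4
ρ = 1 − 6·4/(7·48) = 1 − 24/336 = 0.929

0.929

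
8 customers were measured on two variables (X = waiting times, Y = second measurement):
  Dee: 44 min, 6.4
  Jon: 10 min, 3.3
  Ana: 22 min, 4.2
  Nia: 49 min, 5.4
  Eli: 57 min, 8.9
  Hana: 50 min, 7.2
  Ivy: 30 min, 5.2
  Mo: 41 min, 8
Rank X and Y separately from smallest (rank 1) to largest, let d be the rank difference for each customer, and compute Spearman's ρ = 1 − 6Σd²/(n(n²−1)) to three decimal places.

0.833

Ranks of variable 1: 5, 1, 2, 6, 8, 7, 3, 4
Ranks of variable 2: 5, 1, 2, 4, 8, 6, 3, 7
d = r₁ − r₂: 0, 0, 0, 2, 0, 1, 0, -3
d²: 0, 0, 0, 4, 0, 1, 0, 9; Σd² = 14
ρ = 1 − 6·14/(8·63) = 1 − 84/504 = 0.833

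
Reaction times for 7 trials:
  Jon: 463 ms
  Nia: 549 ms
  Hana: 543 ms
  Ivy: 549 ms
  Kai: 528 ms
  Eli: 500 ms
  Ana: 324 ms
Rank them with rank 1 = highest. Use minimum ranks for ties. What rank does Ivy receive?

1

Sorted (descending): 549, 549, 543, 528, 500, 463, 324
The 2 values of 549 occupy positions 1–2 → each gets rank 1.
Ivy has value 549 ms → rank 1.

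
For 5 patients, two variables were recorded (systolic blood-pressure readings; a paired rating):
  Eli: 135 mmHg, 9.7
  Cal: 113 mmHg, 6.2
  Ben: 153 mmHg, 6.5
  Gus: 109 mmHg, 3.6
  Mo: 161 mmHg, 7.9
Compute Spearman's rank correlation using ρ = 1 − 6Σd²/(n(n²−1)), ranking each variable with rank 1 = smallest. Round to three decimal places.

Ranks of variable 1: 3, 2, 4, 1, 5
Ranks of variable 2: 5, 2, 3, 1, 4
d = r₁ − r₂: -2, 0, 1, 0, 1
d²: 4, 0, 1, 0, 1; Σd² = 6
ρ = 1 − 6·6/(5·24) = 1 − 36/120 = 0.700

0.700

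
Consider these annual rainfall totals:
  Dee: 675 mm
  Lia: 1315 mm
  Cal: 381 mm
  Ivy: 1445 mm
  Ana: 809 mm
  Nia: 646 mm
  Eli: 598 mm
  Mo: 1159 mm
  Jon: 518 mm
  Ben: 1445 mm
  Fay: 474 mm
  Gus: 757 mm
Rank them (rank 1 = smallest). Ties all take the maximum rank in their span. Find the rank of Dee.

6

Sorted (ascending): 381, 474, 518, 598, 646, 675, 757, 809, 1159, 1315, 1445, 1445
The 2 values of 1445 occupy positions 11–12 → each gets rank 12.
Dee has value 675 mm → rank 6.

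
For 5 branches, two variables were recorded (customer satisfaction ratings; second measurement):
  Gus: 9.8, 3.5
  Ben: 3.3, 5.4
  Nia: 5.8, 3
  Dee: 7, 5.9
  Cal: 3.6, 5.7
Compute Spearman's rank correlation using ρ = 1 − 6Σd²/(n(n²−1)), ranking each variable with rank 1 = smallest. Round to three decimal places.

-0.100

Ranks of variable 1: 5, 1, 3, 4, 2
Ranks of variable 2: 2, 3, 1, 5, 4
d = r₁ − r₂: 3, -2, 2, -1, -2
d²: 9, 4, 4, 1, 4; Σd² = 22
ρ = 1 − 6·22/(5·24) = 1 − 132/120 = -0.100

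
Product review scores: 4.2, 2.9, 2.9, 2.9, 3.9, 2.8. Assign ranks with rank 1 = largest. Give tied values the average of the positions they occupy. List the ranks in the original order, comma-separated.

1, 4, 4, 4, 2, 6

Sorted (descending): 4.2, 3.9, 2.9, 2.9, 2.9, 2.8
The 3 values of 2.9 occupy positions 3–5 → average rank 4.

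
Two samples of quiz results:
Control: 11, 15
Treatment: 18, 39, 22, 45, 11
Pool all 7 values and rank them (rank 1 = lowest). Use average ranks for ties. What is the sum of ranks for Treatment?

23.5

Sorted (ascending): 11, 11, 15, 18, 22, 39, 45
The 2 values of 11 occupy positions 1–2 → average rank (1+2)/2 = 1.5.
Treatment values → pooled ranks: 18→4, 39→6, 22→5, 45→7, 11→1.5
Rank sum = 4 + 6 + 5 + 7 + 1.5 = 23.5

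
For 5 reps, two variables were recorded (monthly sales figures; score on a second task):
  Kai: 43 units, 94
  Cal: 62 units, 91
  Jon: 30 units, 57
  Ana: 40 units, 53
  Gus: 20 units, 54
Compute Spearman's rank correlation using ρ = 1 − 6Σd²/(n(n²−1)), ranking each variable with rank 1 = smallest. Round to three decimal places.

0.600

Ranks of variable 1: 4, 5, 2, 3, 1
Ranks of variable 2: 5, 4, 3, 1, 2
d = r₁ − r₂: -1, 1, -1, 2, -1
d²: 1, 1, 1, 4, 1; Σd² = 8
ρ = 1 − 6·8/(5·24) = 1 − 48/120 = 0.600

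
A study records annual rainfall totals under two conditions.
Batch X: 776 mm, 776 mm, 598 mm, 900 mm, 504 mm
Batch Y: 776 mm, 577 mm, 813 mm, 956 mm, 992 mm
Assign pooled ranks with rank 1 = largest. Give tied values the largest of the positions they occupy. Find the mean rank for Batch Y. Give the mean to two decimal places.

Sorted (descending): 992, 956, 900, 813, 776, 776, 776, 598, 577, 504
The 3 values of 776 occupy positions 5–7 → each gets rank 7.
Batch Y values → pooled ranks: 776→7, 577→9, 813→4, 956→2, 992→1
Mean rank = (7 + 9 + 4 + 2 + 1) / 5 = 4.60

4.60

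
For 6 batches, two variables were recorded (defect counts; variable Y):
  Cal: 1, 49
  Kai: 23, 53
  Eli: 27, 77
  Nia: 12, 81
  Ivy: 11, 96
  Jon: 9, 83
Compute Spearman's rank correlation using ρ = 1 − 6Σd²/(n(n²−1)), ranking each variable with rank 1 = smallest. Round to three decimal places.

Ranks of variable 1: 1, 5, 6, 4, 3, 2
Ranks of variable 2: 1, 2, 3, 4, 6, 5
d = r₁ − r₂: 0, 3, 3, 0, -3, -3
d²: 0, 9, 9, 0, 9, 9; Σd² = 36
ρ = 1 − 6·36/(6·35) = 1 − 216/210 = -0.029

-0.029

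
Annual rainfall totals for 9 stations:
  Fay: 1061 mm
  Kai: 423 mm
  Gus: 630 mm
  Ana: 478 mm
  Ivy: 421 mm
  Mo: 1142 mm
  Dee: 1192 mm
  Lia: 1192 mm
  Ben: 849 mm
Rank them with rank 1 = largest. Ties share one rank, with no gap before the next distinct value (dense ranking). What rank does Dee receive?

1

Sorted (descending): 1192, 1192, 1142, 1061, 849, 630, 478, 423, 421
The 2 values of 1192 share dense rank 1.
Remaining distinct values take the next consecutive integers.
Dee has value 1192 mm → rank 1.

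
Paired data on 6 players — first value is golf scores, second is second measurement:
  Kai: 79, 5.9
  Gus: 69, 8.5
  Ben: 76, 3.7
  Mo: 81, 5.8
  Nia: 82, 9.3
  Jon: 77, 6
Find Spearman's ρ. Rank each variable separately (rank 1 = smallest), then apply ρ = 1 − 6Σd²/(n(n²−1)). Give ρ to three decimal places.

Ranks of variable 1: 4, 1, 2, 5, 6, 3
Ranks of variable 2: 3, 5, 1, 2, 6, 4
d = r₁ − r₂: 1, -4, 1, 3, 0, -1
d²: 1, 16, 1, 9, 0, 1; Σd² = 28
ρ = 1 − 6·28/(6·35) = 1 − 168/210 = 0.200

0.200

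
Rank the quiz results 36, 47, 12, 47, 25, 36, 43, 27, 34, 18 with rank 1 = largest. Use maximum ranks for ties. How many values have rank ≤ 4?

Sorted (descending): 47, 47, 43, 36, 36, 34, 27, 25, 18, 12
The 2 values of 47 occupy positions 1–2 → each gets rank 2.
The 2 values of 36 occupy positions 4–5 → each gets rank 5.
Ranks ≤ 4: {2, 2, 3} → 3 values.

3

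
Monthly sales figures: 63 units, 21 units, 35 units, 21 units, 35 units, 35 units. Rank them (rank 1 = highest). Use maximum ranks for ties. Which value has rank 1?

63

Sorted (descending): 63, 35, 35, 35, 21, 21
The 3 values of 35 occupy positions 2–4 → each gets rank 4.
The 2 values of 21 occupy positions 5–6 → each gets rank 6.
Rank 1 → value 63.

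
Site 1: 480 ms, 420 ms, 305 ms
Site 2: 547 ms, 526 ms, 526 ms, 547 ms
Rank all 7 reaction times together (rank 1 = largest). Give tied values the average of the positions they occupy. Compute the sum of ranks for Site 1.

Sorted (descending): 547, 547, 526, 526, 480, 420, 305
The 2 values of 547 occupy positions 1–2 → average rank (1+2)/2 = 1.5.
The 2 values of 526 occupy positions 3–4 → average rank (3+4)/2 = 3.5.
Site 1 values → pooled ranks: 480→5, 420→6, 305→7
Rank sum = 5 + 6 + 7 = 18

18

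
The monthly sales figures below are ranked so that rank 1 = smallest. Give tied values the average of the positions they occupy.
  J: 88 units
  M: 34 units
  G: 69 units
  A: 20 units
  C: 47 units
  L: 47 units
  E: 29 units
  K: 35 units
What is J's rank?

8

Sorted (ascending): 20, 29, 34, 35, 47, 47, 69, 88
The 2 values of 47 occupy positions 5–6 → average rank (5+6)/2 = 5.5.
J has value 88 units → rank 8.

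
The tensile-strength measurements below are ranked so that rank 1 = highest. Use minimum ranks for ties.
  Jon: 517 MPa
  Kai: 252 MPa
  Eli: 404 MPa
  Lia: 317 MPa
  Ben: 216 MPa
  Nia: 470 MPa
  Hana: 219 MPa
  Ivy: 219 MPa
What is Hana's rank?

6

Sorted (descending): 517, 470, 404, 317, 252, 219, 219, 216
The 2 values of 219 occupy positions 6–7 → each gets rank 6.
Hana has value 219 MPa → rank 6.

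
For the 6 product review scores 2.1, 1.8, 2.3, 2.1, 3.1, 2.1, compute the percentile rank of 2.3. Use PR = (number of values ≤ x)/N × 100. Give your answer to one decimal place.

83.3

N = 6.
Strictly below 2.3: 4. Equal to 2.3: 1.
PR = 5/6 × 100 = 83.3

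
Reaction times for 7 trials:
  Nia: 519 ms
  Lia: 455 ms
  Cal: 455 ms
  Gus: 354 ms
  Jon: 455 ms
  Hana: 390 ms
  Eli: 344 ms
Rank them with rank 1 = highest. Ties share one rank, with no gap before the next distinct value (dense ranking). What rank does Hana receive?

Sorted (descending): 519, 455, 455, 455, 390, 354, 344
The 3 values of 455 share dense rank 2.
Remaining distinct values take the next consecutive integers.
Hana has value 390 ms → rank 3.

3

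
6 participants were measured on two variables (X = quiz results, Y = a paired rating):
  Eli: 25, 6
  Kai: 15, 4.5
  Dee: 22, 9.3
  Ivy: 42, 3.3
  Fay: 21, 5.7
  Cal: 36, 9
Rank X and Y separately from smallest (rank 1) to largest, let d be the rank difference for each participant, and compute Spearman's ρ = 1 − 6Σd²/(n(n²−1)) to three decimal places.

Ranks of variable 1: 4, 1, 3, 6, 2, 5
Ranks of variable 2: 4, 2, 6, 1, 3, 5
d = r₁ − r₂: 0, -1, -3, 5, -1, 0
d²: 0, 1, 9, 25, 1, 0; Σd² = 36
ρ = 1 − 6·36/(6·35) = 1 − 216/210 = -0.029

-0.029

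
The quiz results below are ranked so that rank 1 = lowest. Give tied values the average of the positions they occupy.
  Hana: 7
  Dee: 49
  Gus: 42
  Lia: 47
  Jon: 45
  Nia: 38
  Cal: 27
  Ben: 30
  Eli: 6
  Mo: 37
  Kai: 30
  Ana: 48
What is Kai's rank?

4.5

Sorted (ascending): 6, 7, 27, 30, 30, 37, 38, 42, 45, 47, 48, 49
The 2 values of 30 occupy positions 4–5 → average rank (4+5)/2 = 4.5.
Kai has value 30 → rank 4.5.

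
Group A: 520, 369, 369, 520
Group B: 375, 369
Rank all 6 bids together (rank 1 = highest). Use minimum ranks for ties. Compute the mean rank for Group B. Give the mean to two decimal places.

3.50

Sorted (descending): 520, 520, 375, 369, 369, 369
The 2 values of 520 occupy positions 1–2 → each gets rank 1.
The 3 values of 369 occupy positions 4–6 → each gets rank 4.
Group B values → pooled ranks: 375→3, 369→4
Mean rank = (3 + 4) / 2 = 3.50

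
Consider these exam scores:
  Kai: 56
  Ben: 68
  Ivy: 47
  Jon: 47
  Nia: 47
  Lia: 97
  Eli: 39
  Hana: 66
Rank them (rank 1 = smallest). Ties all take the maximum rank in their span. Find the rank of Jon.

4

Sorted (ascending): 39, 47, 47, 47, 56, 66, 68, 97
The 3 values of 47 occupy positions 2–4 → each gets rank 4.
Jon has value 47 → rank 4.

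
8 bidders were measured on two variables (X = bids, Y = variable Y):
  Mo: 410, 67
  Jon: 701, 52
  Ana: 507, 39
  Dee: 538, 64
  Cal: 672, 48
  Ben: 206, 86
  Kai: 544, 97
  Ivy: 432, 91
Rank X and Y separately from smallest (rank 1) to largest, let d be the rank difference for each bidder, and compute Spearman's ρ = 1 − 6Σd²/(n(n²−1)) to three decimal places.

Ranks of variable 1: 2, 8, 4, 5, 7, 1, 6, 3
Ranks of variable 2: 5, 3, 1, 4, 2, 6, 8, 7
d = r₁ − r₂: -3, 5, 3, 1, 5, -5, -2, -4
d²: 9, 25, 9, 1, 25, 25, 4, 16; Σd² = 114
ρ = 1 − 6·114/(8·63) = 1 − 684/504 = -0.357

-0.357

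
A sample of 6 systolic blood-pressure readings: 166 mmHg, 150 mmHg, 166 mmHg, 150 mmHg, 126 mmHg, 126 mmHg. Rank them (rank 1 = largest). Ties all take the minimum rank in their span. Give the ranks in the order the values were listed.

Sorted (descending): 166, 166, 150, 150, 126, 126
The 2 values of 166 occupy positions 1–2 → each gets rank 1.
The 2 values of 150 occupy positions 3–4 → each gets rank 3.
The 2 values of 126 occupy positions 5–6 → each gets rank 5.

1, 3, 1, 3, 5, 5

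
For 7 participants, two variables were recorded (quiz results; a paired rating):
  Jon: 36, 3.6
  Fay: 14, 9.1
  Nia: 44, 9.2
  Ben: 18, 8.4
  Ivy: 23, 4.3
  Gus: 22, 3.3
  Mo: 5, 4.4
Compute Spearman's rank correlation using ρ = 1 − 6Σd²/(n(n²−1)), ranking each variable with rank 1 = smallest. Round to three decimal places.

Ranks of variable 1: 6, 2, 7, 3, 5, 4, 1
Ranks of variable 2: 2, 6, 7, 5, 3, 1, 4
d = r₁ − r₂: 4, -4, 0, -2, 2, 3, -3
d²: 16, 16, 0, 4, 4, 9, 9; Σd² = 58
ρ = 1 − 6·58/(7·48) = 1 − 348/336 = -0.036

-0.036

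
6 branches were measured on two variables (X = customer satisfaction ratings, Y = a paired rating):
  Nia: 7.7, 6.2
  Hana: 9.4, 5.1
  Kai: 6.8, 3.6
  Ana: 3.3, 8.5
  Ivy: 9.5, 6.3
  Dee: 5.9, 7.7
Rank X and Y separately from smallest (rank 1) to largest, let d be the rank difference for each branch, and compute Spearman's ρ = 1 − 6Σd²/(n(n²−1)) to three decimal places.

-0.486

Ranks of variable 1: 4, 5, 3, 1, 6, 2
Ranks of variable 2: 3, 2, 1, 6, 4, 5
d = r₁ − r₂: 1, 3, 2, -5, 2, -3
d²: 1, 9, 4, 25, 4, 9; Σd² = 52
ρ = 1 − 6·52/(6·35) = 1 − 312/210 = -0.486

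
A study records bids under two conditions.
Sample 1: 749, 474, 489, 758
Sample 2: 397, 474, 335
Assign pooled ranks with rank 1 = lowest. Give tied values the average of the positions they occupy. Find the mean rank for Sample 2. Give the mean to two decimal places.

2.17

Sorted (ascending): 335, 397, 474, 474, 489, 749, 758
The 2 values of 474 occupy positions 3–4 → average rank (3+4)/2 = 3.5.
Sample 2 values → pooled ranks: 397→2, 474→3.5, 335→1
Mean rank = (2 + 3.5 + 1) / 3 = 2.17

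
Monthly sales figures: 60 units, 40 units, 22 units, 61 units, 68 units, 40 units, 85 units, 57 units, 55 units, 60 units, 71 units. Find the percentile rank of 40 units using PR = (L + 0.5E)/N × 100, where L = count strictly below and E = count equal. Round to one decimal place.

18.2

N = 11.
Strictly below 40: 1. Equal to 40: 2.
PR = (1 + 0.5·2)/11 × 100 = 18.2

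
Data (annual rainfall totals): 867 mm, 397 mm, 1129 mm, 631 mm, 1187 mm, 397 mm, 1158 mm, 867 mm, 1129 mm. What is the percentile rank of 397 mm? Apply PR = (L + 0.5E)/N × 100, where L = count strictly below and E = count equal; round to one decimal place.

N = 9.
Strictly below 397: 0. Equal to 397: 2.
PR = (0 + 0.5·2)/9 × 100 = 11.1

11.1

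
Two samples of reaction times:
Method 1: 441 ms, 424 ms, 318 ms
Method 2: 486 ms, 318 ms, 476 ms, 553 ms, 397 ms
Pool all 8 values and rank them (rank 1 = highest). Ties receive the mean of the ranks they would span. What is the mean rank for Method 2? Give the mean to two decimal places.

Sorted (descending): 553, 486, 476, 441, 424, 397, 318, 318
The 2 values of 318 occupy positions 7–8 → average rank (7+8)/2 = 7.5.
Method 2 values → pooled ranks: 486→2, 318→7.5, 476→3, 553→1, 397→6
Mean rank = (2 + 7.5 + 3 + 1 + 6) / 5 = 3.90

3.90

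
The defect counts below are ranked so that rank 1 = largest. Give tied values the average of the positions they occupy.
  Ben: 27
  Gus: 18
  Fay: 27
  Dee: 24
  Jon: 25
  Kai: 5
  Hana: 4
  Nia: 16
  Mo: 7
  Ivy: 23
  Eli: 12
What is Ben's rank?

1.5

Sorted (descending): 27, 27, 25, 24, 23, 18, 16, 12, 7, 5, 4
The 2 values of 27 occupy positions 1–2 → average rank (1+2)/2 = 1.5.
Ben has value 27 → rank 1.5.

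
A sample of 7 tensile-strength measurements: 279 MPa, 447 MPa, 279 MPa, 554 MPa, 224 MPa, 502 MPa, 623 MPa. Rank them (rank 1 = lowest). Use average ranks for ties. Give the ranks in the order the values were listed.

2.5, 4, 2.5, 6, 1, 5, 7

Sorted (ascending): 224, 279, 279, 447, 502, 554, 623
The 2 values of 279 occupy positions 2–3 → average rank (2+3)/2 = 2.5.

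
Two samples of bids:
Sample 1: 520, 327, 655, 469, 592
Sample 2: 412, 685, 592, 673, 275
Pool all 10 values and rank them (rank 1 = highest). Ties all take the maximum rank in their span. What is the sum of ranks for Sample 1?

30

Sorted (descending): 685, 673, 655, 592, 592, 520, 469, 412, 327, 275
The 2 values of 592 occupy positions 4–5 → each gets rank 5.
Sample 1 values → pooled ranks: 520→6, 327→9, 655→3, 469→7, 592→5
Rank sum = 6 + 9 + 3 + 7 + 5 = 30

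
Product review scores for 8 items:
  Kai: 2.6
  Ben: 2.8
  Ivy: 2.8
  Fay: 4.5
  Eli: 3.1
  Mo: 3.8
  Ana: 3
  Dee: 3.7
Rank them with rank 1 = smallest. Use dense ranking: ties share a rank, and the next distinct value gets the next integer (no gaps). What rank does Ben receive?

2

Sorted (ascending): 2.6, 2.8, 2.8, 3, 3.1, 3.7, 3.8, 4.5
The 2 values of 2.8 share dense rank 2.
Remaining distinct values take the next consecutive integers.
Ben has value 2.8 → rank 2.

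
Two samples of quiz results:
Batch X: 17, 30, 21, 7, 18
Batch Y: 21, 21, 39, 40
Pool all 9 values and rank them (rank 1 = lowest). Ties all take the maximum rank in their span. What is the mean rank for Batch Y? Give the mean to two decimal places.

7.25

Sorted (ascending): 7, 17, 18, 21, 21, 21, 30, 39, 40
The 3 values of 21 occupy positions 4–6 → each gets rank 6.
Batch Y values → pooled ranks: 21→6, 21→6, 39→8, 40→9
Mean rank = (6 + 6 + 8 + 9) / 4 = 7.25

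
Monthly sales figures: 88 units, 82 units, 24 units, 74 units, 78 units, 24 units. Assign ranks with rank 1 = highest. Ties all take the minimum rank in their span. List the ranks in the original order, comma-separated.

Sorted (descending): 88, 82, 78, 74, 24, 24
The 2 values of 24 occupy positions 5–6 → each gets rank 5.

1, 2, 5, 4, 3, 5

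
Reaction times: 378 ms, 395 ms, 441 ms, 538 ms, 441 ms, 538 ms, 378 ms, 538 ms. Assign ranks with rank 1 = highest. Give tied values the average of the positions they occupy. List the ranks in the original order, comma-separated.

7.5, 6, 4.5, 2, 4.5, 2, 7.5, 2

Sorted (descending): 538, 538, 538, 441, 441, 395, 378, 378
The 3 values of 538 occupy positions 1–3 → average rank 2.
The 2 values of 441 occupy positions 4–5 → average rank (4+5)/2 = 4.5.
The 2 values of 378 occupy positions 7–8 → average rank (7+8)/2 = 7.5.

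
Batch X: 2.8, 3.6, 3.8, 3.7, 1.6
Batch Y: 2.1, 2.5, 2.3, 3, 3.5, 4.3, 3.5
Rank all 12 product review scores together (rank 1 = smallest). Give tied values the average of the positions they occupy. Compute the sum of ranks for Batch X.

Sorted (ascending): 1.6, 2.1, 2.3, 2.5, 2.8, 3, 3.5, 3.5, 3.6, 3.7, 3.8, 4.3
The 2 values of 3.5 occupy positions 7–8 → average rank (7+8)/2 = 7.5.
Batch X values → pooled ranks: 2.8→5, 3.6→9, 3.8→11, 3.7→10, 1.6→1
Rank sum = 5 + 9 + 11 + 10 + 1 = 36

36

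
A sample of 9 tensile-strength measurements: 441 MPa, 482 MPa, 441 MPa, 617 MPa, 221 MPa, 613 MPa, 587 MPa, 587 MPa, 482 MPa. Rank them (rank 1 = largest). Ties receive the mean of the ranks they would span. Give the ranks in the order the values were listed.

Sorted (descending): 617, 613, 587, 587, 482, 482, 441, 441, 221
The 2 values of 587 occupy positions 3–4 → average rank (3+4)/2 = 3.5.
The 2 values of 482 occupy positions 5–6 → average rank (5+6)/2 = 5.5.
The 2 values of 441 occupy positions 7–8 → average rank (7+8)/2 = 7.5.

7.5, 5.5, 7.5, 1, 9, 2, 3.5, 3.5, 5.5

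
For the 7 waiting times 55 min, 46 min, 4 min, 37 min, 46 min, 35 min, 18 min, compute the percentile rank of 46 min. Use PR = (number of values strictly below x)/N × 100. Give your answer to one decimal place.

57.1

N = 7.
Strictly below 46: 4. Equal to 46: 2.
PR = 4/7 × 100 = 57.1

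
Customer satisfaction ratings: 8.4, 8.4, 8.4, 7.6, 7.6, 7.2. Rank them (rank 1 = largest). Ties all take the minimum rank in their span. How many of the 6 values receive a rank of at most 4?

5

Sorted (descending): 8.4, 8.4, 8.4, 7.6, 7.6, 7.2
The 3 values of 8.4 occupy positions 1–3 → each gets rank 1.
The 2 values of 7.6 occupy positions 4–5 → each gets rank 4.
Ranks ≤ 4: {1, 1, 1, 4, 4} → 5 values.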